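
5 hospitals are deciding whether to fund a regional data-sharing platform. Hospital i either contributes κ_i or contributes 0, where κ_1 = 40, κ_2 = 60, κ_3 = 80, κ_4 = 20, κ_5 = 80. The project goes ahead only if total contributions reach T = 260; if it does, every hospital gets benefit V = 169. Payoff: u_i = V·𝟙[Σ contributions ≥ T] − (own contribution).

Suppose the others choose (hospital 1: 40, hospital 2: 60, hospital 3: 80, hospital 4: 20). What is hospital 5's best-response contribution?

80

Others' total = 200. Contributing 80 brings total to 280 ≥ 260: gain V − κ_5 = 89.
Best response: 80.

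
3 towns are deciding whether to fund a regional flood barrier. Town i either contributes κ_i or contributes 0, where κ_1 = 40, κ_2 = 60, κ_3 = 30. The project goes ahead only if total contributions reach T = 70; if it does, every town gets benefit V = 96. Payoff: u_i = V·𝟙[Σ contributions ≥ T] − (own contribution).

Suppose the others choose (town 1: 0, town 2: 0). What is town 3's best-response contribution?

Others' total = 0. Even contributing 30 gives 30 < 70: no benefit either way.
Best response: 0.

0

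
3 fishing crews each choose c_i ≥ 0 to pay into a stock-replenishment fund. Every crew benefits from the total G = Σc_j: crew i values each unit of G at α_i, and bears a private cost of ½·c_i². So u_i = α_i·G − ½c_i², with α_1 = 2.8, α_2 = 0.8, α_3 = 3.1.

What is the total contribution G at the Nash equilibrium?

Crew i's FOC: ∂u_i/∂c_i = α_i − c_i = 0, so c_i* = α_i.
NE contributions = (2.8, 0.8, 3.1); G = 6.7.

6.7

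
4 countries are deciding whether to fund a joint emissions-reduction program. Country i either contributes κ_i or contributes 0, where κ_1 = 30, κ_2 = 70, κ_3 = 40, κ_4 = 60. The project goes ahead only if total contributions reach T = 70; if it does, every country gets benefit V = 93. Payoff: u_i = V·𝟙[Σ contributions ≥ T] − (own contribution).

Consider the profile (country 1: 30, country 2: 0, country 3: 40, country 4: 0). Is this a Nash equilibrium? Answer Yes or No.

Total = 70 ≥ 70: provided.
Country 1 (pledges 30, payoff 63): dropping to 0 → total 40, payoff 0. No gain.
Country 2 (pledges 0, payoff 93): pledging 70 → total 140, payoff 23. No gain.
Country 3 (pledges 40, payoff 53): dropping to 0 → total 30, payoff 0. No gain.
Country 4 (pledges 0, payoff 93): pledging 60 → total 130, payoff 33. No gain.

Yes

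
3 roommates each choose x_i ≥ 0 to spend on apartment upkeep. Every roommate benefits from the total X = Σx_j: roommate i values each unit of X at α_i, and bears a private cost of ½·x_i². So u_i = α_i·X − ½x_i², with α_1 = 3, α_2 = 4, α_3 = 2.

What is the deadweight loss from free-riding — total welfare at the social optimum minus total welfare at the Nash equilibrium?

Roommate i's FOC: ∂u_i/∂x_i = α_i − x_i = 0, so x_i* = α_i.
NE contributions = (3, 4, 2); X = 9.
W^NE = (Σα)·X − ½Σα_i² = 9² − ½·29 = 66.5.
Planner sets x_i = Σα_j = 9 for every i, so X^SO = 3·9 = 27.
W^SO = (Σα)·X^SO − ½·3·(Σα)² = (3/2)·9² = 121.5.
Deadweight loss = W^SO − W^NE = 55.

55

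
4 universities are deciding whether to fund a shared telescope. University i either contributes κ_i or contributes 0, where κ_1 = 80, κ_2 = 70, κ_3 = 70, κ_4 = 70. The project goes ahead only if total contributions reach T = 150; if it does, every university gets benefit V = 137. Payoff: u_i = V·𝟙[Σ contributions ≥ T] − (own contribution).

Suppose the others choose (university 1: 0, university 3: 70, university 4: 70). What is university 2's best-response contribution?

Others' total = 140. Contributing 70 brings total to 210 ≥ 150: gain V − κ_2 = 67.
Best response: 70.

70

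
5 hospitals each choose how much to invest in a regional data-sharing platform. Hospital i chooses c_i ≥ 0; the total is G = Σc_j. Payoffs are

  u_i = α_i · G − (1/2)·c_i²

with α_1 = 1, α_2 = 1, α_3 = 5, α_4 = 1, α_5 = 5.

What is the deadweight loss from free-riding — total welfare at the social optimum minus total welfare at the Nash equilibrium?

Hospital i's FOC: ∂u_i/∂c_i = α_i − c_i = 0, so c_i* = α_i.
NE contributions = (1, 1, 5, 1, 5); G = 13.
W^NE = (Σα)·G − ½Σα_i² = 13² − ½·53 = 142.5.
Planner sets c_i = Σα_j = 13 for every i, so G^SO = 5·13 = 65.
W^SO = (Σα)·G^SO − ½·5·(Σα)² = (5/2)·13² = 422.5.
Deadweight loss = W^SO − W^NE = 280.

280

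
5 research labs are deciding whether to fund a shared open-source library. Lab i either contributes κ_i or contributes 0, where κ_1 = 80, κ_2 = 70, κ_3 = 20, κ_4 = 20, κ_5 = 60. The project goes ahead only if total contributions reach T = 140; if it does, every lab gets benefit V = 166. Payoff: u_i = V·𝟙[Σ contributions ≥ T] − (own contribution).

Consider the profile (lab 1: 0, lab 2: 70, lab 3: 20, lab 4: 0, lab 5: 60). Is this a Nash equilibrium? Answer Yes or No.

Total = 150 ≥ 140: provided.
Lab 1 (pledges 0, payoff 166): pledging 80 → total 230, payoff 86. No gain.
Lab 2 (pledges 70, payoff 96): dropping to 0 → total 80, payoff 0. No gain.
Lab 3 (pledges 20, payoff 146): dropping to 0 → total 130, payoff 0. No gain.
Lab 4 (pledges 0, payoff 166): pledging 20 → total 170, payoff 146. No gain.
Lab 5 (pledges 60, payoff 106): dropping to 0 → total 90, payoff 0. No gain.

Yes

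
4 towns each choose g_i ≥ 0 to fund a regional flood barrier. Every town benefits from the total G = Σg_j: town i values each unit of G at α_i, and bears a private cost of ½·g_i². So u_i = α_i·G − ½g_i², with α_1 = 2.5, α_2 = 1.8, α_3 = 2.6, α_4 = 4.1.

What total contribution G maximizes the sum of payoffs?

44

Planner FOC: ∂(Σu_j)/∂g_i = (Σα_j) − g_i = 0, so g_i^SO = Σα_j = 11 for every i; G^SO = 44.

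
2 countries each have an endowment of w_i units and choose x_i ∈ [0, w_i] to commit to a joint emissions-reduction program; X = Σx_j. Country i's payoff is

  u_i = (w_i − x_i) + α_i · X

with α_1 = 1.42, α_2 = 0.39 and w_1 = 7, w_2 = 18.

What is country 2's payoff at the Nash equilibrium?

20.73

∂u_i/∂x_i = α_i − 1, so country i contributes w_i if α_i > 1, else 0.
α_i > 1 for i ∈ {1}; NE contributions (7, 0), X = 7.
u_2 = (18 − 0) + 0.39·7 = 20.73.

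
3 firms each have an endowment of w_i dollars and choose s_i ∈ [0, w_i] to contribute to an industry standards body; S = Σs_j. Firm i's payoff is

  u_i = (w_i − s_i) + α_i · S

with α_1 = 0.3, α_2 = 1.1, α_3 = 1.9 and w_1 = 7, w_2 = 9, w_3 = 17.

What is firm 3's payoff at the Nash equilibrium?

∂u_i/∂s_i = α_i − 1, so firm i contributes w_i if α_i > 1, else 0.
α_i > 1 for i ∈ {2, 3}; NE contributions (0, 9, 17), S = 26.
u_3 = (17 − 17) + 1.9·26 = 49.4.

49.4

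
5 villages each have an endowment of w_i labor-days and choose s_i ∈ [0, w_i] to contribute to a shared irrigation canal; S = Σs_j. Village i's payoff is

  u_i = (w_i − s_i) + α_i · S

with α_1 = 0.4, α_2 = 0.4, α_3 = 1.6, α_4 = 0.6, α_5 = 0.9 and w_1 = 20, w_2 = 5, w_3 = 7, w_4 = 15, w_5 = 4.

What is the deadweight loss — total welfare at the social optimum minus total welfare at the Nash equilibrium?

127.6

∂u_i/∂s_i = α_i − 1, so village i contributes w_i if α_i > 1, else 0.
α_i > 1 for i ∈ {3}; NE contributions (0, 0, 7, 0, 0), S = 7.
W^NE = Σw_i − S^NE + (Σα_i)·S^NE = 51 + 2.9·7 = 71.3.
Planner: ∂(Σu_j)/∂s_i = Σα_j − 1 = 2.9 > 0, so everyone contributes w_i; S^SO = 51, W^SO = 51 + 2.9·51 = 198.9.
Deadweight loss = 127.6.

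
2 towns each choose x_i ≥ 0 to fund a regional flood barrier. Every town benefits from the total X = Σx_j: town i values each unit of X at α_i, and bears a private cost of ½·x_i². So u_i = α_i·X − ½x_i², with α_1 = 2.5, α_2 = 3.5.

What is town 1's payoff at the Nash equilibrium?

11.875

Town i's FOC: ∂u_i/∂x_i = α_i − x_i = 0, so x_i* = α_i.
NE contributions = (2.5, 3.5); X = 6.
u_1 = α_1·X − ½·(x_1)² = 2.5·6 − ½·2.5² = 11.875.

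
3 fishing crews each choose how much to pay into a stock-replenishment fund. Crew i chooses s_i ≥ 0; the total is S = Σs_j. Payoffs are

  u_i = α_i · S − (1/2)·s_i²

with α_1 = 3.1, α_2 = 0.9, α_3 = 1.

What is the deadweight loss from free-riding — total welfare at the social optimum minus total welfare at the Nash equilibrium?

Crew i's FOC: ∂u_i/∂s_i = α_i − s_i = 0, so s_i* = α_i.
NE contributions = (3.1, 0.9, 1); S = 5.
W^NE = (Σα)·S − ½Σα_i² = 5² − ½·11.42 = 19.29.
Planner sets s_i = Σα_j = 5 for every i, so S^SO = 3·5 = 15.
W^SO = (Σα)·S^SO − ½·3·(Σα)² = (3/2)·5² = 37.5.
Deadweight loss = W^SO − W^NE = 18.21.

18.21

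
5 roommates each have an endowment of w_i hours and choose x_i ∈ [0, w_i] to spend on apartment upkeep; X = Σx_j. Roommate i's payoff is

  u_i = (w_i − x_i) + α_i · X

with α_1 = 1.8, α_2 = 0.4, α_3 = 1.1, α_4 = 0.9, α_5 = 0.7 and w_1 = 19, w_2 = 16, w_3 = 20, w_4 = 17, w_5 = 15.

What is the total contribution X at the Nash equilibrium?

∂u_i/∂x_i = α_i − 1, so roommate i contributes w_i if α_i > 1, else 0.
α_i > 1 for i ∈ {1, 3}; NE contributions (19, 0, 20, 0, 0), X = 39.

39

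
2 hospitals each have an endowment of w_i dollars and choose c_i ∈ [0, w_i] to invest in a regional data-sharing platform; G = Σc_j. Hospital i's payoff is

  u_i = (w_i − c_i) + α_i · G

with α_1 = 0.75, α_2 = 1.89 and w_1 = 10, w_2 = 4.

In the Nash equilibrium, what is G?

∂u_i/∂c_i = α_i − 1, so hospital i contributes w_i if α_i > 1, else 0.
α_i > 1 for i ∈ {2}; NE contributions (0, 4), G = 4.

4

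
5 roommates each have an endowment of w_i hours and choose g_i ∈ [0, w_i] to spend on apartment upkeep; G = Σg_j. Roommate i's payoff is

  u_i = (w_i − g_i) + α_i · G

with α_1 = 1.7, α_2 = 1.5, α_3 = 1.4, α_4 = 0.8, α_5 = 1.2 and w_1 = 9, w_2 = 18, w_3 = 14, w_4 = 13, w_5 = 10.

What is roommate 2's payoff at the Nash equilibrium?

∂u_i/∂g_i = α_i − 1, so roommate i contributes w_i if α_i > 1, else 0.
α_i > 1 for i ∈ {1, 2, 3, 5}; NE contributions (9, 18, 14, 0, 10), G = 51.
u_2 = (18 − 18) + 1.5·51 = 76.5.

76.5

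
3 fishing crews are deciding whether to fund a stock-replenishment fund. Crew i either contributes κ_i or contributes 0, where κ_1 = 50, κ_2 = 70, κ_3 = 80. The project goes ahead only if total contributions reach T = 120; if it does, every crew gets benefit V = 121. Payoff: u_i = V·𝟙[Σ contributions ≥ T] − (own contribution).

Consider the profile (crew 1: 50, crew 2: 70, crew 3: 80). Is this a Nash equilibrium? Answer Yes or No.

Total = 200 ≥ 120: provided.
Crew 1 (pledges 50, payoff 71): dropping to 0 → total 150, payoff 121. Profitable deviation.

No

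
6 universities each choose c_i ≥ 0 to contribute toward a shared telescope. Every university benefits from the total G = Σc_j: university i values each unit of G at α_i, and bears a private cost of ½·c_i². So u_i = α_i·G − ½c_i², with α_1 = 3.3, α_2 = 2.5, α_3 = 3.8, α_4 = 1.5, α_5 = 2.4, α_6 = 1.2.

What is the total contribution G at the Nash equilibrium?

14.7

University i's FOC: ∂u_i/∂c_i = α_i − c_i = 0, so c_i* = α_i.
NE contributions = (3.3, 2.5, 3.8, 1.5, 2.4, 1.2); G = 14.7.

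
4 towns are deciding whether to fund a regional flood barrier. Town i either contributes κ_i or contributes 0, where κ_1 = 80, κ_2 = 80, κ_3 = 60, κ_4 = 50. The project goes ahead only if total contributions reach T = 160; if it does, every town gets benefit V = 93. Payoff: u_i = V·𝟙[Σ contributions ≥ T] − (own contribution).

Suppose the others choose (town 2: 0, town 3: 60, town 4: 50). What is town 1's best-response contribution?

Others' total = 110. Contributing 80 brings total to 190 ≥ 160: gain V − κ_1 = 13.
Best response: 80.

80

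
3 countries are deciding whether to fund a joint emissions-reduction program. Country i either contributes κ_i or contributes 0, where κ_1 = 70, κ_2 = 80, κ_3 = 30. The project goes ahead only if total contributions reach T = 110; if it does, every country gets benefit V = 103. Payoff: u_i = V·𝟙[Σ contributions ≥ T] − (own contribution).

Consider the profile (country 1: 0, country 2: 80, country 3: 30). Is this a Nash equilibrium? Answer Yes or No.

Total = 110 ≥ 110: provided.
Country 1 (pledges 0, payoff 103): pledging 70 → total 180, payoff 33. No gain.
Country 2 (pledges 80, payoff 23): dropping to 0 → total 30, payoff 0. No gain.
Country 3 (pledges 30, payoff 73): dropping to 0 → total 80, payoff 0. No gain.

Yes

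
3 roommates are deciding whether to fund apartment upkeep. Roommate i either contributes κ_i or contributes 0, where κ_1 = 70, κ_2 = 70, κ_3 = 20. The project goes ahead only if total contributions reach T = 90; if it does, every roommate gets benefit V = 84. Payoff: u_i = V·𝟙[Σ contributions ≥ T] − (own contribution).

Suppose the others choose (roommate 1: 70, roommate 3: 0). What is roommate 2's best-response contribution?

Others' total = 70. Contributing 70 brings total to 140 ≥ 90: gain V − κ_2 = 14.
Best response: 70.

70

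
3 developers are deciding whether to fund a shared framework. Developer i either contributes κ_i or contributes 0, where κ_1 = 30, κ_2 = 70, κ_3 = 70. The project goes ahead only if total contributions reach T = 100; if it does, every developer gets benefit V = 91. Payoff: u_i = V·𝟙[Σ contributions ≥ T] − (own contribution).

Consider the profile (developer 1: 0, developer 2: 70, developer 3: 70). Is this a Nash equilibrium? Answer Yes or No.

Total = 140 ≥ 100: provided.
Developer 1 (pledges 0, payoff 91): pledging 30 → total 170, payoff 61. No gain.
Developer 2 (pledges 70, payoff 21): dropping to 0 → total 70, payoff 0. No gain.
Developer 3 (pledges 70, payoff 21): dropping to 0 → total 70, payoff 0. No gain.

Yes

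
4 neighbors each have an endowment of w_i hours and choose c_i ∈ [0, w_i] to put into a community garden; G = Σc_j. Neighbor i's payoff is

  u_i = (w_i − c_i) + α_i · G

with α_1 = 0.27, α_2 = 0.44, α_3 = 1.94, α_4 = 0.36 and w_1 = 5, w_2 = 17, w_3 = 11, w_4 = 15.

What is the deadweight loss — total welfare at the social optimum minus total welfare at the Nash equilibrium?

∂u_i/∂c_i = α_i − 1, so neighbor i contributes w_i if α_i > 1, else 0.
α_i > 1 for i ∈ {3}; NE contributions (0, 0, 11, 0), G = 11.
W^NE = Σw_i − G^NE + (Σα_i)·G^NE = 48 + 2.01·11 = 70.11.
Planner: ∂(Σu_j)/∂c_i = Σα_j − 1 = 2.01 > 0, so everyone contributes w_i; G^SO = 48, W^SO = 48 + 2.01·48 = 144.48.
Deadweight loss = 74.37.

74.37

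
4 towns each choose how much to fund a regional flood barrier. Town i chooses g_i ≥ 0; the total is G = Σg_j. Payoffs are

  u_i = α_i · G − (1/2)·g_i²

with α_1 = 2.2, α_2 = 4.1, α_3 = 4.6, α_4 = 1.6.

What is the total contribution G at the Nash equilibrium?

12.5

Town i's FOC: ∂u_i/∂g_i = α_i − g_i = 0, so g_i* = α_i.
NE contributions = (2.2, 4.1, 4.6, 1.6); G = 12.5.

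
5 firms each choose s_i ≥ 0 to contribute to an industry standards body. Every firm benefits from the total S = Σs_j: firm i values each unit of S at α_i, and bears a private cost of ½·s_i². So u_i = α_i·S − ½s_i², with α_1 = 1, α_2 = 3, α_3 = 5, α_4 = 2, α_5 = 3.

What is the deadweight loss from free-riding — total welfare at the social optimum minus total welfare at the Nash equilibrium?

318

Firm i's FOC: ∂u_i/∂s_i = α_i − s_i = 0, so s_i* = α_i.
NE contributions = (1, 3, 5, 2, 3); S = 14.
W^NE = (Σα)·S − ½Σα_i² = 14² − ½·48 = 172.
Planner sets s_i = Σα_j = 14 for every i, so S^SO = 5·14 = 70.
W^SO = (Σα)·S^SO − ½·5·(Σα)² = (5/2)·14² = 490.
Deadweight loss = W^SO − W^NE = 318.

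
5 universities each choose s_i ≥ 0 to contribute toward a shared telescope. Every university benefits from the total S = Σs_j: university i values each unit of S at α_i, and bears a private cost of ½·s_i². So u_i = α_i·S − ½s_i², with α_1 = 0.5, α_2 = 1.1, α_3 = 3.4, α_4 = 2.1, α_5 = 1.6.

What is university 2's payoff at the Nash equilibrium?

University i's FOC: ∂u_i/∂s_i = α_i − s_i = 0, so s_i* = α_i.
NE contributions = (0.5, 1.1, 3.4, 2.1, 1.6); S = 8.7.
u_2 = α_2·S − ½·(s_2)² = 1.1·8.7 − ½·1.1² = 8.965.

8.965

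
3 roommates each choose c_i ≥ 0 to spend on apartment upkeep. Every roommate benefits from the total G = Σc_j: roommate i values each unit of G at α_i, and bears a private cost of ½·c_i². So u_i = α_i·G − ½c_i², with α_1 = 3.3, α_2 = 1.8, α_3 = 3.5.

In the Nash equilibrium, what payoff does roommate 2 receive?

13.86

Roommate i's FOC: ∂u_i/∂c_i = α_i − c_i = 0, so c_i* = α_i.
NE contributions = (3.3, 1.8, 3.5); G = 8.6.
u_2 = α_2·G − ½·(c_2)² = 1.8·8.6 − ½·1.8² = 13.86.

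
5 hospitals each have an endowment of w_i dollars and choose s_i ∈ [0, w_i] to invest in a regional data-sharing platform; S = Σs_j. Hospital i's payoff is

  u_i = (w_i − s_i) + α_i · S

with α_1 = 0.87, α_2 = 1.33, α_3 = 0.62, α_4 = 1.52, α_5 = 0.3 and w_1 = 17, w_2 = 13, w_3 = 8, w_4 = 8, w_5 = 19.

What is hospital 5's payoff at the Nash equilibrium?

∂u_i/∂s_i = α_i − 1, so hospital i contributes w_i if α_i > 1, else 0.
α_i > 1 for i ∈ {2, 4}; NE contributions (0, 13, 0, 8, 0), S = 21.
u_5 = (19 − 0) + 0.3·21 = 25.3.

25.3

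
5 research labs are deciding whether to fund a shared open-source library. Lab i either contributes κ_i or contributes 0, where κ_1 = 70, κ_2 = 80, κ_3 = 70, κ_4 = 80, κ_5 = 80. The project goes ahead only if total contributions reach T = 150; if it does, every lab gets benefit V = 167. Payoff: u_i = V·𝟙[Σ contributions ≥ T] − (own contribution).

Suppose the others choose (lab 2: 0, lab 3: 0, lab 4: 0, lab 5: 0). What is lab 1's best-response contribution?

0

Others' total = 0. Even contributing 70 gives 70 < 150: no benefit either way.
Best response: 0.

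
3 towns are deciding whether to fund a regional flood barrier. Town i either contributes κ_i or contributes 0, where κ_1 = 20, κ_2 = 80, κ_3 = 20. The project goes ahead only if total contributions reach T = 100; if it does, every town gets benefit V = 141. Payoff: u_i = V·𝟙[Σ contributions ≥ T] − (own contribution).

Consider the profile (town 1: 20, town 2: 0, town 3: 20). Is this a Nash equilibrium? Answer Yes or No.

Total = 40 < 100: not provided.
Town 1 (pledges 20, payoff -20): dropping to 0 → total 20, payoff 0. Profitable deviation.

No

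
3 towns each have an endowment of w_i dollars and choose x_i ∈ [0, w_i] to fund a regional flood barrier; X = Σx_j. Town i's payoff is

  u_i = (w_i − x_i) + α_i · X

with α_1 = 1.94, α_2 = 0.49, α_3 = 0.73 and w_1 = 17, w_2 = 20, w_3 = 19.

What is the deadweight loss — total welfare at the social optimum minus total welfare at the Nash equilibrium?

∂u_i/∂x_i = α_i − 1, so town i contributes w_i if α_i > 1, else 0.
α_i > 1 for i ∈ {1}; NE contributions (17, 0, 0), X = 17.
W^NE = Σw_i − X^NE + (Σα_i)·X^NE = 56 + 2.16·17 = 92.72.
Planner: ∂(Σu_j)/∂x_i = Σα_j − 1 = 2.16 > 0, so everyone contributes w_i; X^SO = 56, W^SO = 56 + 2.16·56 = 176.96.
Deadweight loss = 84.24.

84.24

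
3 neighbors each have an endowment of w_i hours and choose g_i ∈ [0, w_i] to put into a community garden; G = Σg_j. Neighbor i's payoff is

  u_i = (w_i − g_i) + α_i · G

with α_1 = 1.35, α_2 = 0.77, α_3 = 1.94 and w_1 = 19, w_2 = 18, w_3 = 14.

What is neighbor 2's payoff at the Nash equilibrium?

43.41

∂u_i/∂g_i = α_i − 1, so neighbor i contributes w_i if α_i > 1, else 0.
α_i > 1 for i ∈ {1, 3}; NE contributions (19, 0, 14), G = 33.
u_2 = (18 − 0) + 0.77·33 = 43.41.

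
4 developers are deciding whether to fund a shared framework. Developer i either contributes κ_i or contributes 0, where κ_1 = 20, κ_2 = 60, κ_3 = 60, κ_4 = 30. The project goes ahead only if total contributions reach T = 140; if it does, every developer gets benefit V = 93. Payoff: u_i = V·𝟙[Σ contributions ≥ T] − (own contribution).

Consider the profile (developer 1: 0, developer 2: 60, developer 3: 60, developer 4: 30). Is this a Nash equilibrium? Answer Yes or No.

Total = 150 ≥ 140: provided.
Developer 1 (pledges 0, payoff 93): pledging 20 → total 170, payoff 73. No gain.
Developer 2 (pledges 60, payoff 33): dropping to 0 → total 90, payoff 0. No gain.
Developer 3 (pledges 60, payoff 33): dropping to 0 → total 90, payoff 0. No gain.
Developer 4 (pledges 30, payoff 63): dropping to 0 → total 120, payoff 0. No gain.

Yes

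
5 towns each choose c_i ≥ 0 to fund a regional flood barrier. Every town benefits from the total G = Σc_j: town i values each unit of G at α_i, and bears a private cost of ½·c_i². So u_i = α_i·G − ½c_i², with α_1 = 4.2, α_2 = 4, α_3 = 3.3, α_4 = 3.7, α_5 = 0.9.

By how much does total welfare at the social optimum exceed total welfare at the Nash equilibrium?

Town i's FOC: ∂u_i/∂c_i = α_i − c_i = 0, so c_i* = α_i.
NE contributions = (4.2, 4, 3.3, 3.7, 0.9); G = 16.1.
W^NE = (Σα)·G − ½Σα_i² = 16.1² − ½·59.03 = 229.695.
Planner sets c_i = Σα_j = 16.1 for every i, so G^SO = 5·16.1 = 80.5.
W^SO = (Σα)·G^SO − ½·5·(Σα)² = (5/2)·16.1² = 648.025.
Deadweight loss = W^SO − W^NE = 418.33.

418.33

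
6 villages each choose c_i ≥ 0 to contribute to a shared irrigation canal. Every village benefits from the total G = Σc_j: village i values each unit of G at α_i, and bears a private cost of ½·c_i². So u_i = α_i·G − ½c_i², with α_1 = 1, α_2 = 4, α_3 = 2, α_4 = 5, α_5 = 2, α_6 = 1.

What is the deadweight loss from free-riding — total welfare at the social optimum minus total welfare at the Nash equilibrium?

Village i's FOC: ∂u_i/∂c_i = α_i − c_i = 0, so c_i* = α_i.
NE contributions = (1, 4, 2, 5, 2, 1); G = 15.
W^NE = (Σα)·G − ½Σα_i² = 15² − ½·51 = 199.5.
Planner sets c_i = Σα_j = 15 for every i, so G^SO = 6·15 = 90.
W^SO = (Σα)·G^SO − ½·6·(Σα)² = (6/2)·15² = 675.
Deadweight loss = W^SO − W^NE = 475.5.

475.5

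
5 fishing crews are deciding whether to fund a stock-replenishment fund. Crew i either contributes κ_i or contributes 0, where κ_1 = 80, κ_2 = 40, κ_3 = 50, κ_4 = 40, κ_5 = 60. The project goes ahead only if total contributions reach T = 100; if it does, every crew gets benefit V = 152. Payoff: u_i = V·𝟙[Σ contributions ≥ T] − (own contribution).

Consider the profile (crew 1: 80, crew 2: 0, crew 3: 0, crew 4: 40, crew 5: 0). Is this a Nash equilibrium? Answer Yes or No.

Yes

Total = 120 ≥ 100: provided.
Crew 1 (pledges 80, payoff 72): dropping to 0 → total 40, payoff 0. No gain.
Crew 2 (pledges 0, payoff 152): pledging 40 → total 160, payoff 112. No gain.
Crew 3 (pledges 0, payoff 152): pledging 50 → total 170, payoff 102. No gain.
Crew 4 (pledges 40, payoff 112): dropping to 0 → total 80, payoff 0. No gain.
Crew 5 (pledges 0, payoff 152): pledging 60 → total 180, payoff 92. No gain.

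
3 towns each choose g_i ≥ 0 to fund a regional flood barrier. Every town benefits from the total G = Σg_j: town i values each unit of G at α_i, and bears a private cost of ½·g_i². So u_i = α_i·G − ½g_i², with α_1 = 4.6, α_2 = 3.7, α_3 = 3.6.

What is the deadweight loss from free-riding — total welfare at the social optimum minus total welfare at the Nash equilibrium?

94.71

Town i's FOC: ∂u_i/∂g_i = α_i − g_i = 0, so g_i* = α_i.
NE contributions = (4.6, 3.7, 3.6); G = 11.9.
W^NE = (Σα)·G − ½Σα_i² = 11.9² − ½·47.81 = 117.705.
Planner sets g_i = Σα_j = 11.9 for every i, so G^SO = 3·11.9 = 35.7.
W^SO = (Σα)·G^SO − ½·3·(Σα)² = (3/2)·11.9² = 212.415.
Deadweight loss = W^SO − W^NE = 94.71.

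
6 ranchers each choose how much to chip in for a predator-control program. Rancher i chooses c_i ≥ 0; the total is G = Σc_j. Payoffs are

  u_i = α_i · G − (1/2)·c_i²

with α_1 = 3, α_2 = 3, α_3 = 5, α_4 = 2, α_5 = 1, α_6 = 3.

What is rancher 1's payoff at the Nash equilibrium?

Rancher i's FOC: ∂u_i/∂c_i = α_i − c_i = 0, so c_i* = α_i.
NE contributions = (3, 3, 5, 2, 1, 3); G = 17.
u_1 = α_1·G − ½·(c_1)² = 3·17 − ½·3² = 46.5.

46.5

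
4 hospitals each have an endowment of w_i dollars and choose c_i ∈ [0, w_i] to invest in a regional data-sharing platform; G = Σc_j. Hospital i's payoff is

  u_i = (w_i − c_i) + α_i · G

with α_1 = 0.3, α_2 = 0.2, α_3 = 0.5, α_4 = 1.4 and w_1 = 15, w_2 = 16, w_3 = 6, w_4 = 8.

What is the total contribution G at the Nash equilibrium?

∂u_i/∂c_i = α_i − 1, so hospital i contributes w_i if α_i > 1, else 0.
α_i > 1 for i ∈ {4}; NE contributions (0, 0, 0, 8), G = 8.

8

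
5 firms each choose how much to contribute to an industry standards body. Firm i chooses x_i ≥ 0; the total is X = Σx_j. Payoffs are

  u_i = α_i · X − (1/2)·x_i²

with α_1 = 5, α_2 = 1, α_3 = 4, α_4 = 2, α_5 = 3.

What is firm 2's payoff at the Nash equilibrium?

Firm i's FOC: ∂u_i/∂x_i = α_i − x_i = 0, so x_i* = α_i.
NE contributions = (5, 1, 4, 2, 3); X = 15.
u_2 = α_2·X − ½·(x_2)² = 1·15 − ½·1² = 14.5.

14.5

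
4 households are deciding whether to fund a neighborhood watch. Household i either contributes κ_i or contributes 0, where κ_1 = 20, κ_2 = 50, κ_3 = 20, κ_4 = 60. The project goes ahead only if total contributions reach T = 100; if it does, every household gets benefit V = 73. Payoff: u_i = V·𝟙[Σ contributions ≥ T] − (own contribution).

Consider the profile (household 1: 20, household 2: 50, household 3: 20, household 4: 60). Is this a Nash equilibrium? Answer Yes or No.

No

Total = 150 ≥ 100: provided.
Household 1 (pledges 20, payoff 53): dropping to 0 → total 130, payoff 73. Profitable deviation.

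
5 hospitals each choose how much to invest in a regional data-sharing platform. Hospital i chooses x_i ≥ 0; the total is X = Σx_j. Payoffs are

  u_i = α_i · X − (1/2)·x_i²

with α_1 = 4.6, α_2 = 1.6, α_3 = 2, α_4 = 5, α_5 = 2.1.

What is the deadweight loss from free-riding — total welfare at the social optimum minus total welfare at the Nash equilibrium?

Hospital i's FOC: ∂u_i/∂x_i = α_i − x_i = 0, so x_i* = α_i.
NE contributions = (4.6, 1.6, 2, 5, 2.1); X = 15.3.
W^NE = (Σα)·X − ½Σα_i² = 15.3² − ½·57.13 = 205.525.
Planner sets x_i = Σα_j = 15.3 for every i, so X^SO = 5·15.3 = 76.5.
W^SO = (Σα)·X^SO − ½·5·(Σα)² = (5/2)·15.3² = 585.225.
Deadweight loss = W^SO − W^NE = 379.7.

379.7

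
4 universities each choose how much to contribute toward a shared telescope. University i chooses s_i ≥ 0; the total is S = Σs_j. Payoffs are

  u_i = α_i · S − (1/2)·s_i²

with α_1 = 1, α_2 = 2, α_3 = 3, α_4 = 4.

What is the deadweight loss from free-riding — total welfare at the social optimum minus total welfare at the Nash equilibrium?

University i's FOC: ∂u_i/∂s_i = α_i − s_i = 0, so s_i* = α_i.
NE contributions = (1, 2, 3, 4); S = 10.
W^NE = (Σα)·S − ½Σα_i² = 10² − ½·30 = 85.
Planner sets s_i = Σα_j = 10 for every i, so S^SO = 4·10 = 40.
W^SO = (Σα)·S^SO − ½·4·(Σα)² = (4/2)·10² = 200.
Deadweight loss = W^SO − W^NE = 115.

115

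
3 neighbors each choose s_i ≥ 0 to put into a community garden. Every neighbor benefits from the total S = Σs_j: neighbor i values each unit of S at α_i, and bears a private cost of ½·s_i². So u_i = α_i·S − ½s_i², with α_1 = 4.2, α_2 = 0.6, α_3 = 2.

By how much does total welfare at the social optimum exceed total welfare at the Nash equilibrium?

34.12

Neighbor i's FOC: ∂u_i/∂s_i = α_i − s_i = 0, so s_i* = α_i.
NE contributions = (4.2, 0.6, 2); S = 6.8.
W^NE = (Σα)·S − ½Σα_i² = 6.8² − ½·22 = 35.24.
Planner sets s_i = Σα_j = 6.8 for every i, so S^SO = 3·6.8 = 20.4.
W^SO = (Σα)·S^SO − ½·3·(Σα)² = (3/2)·6.8² = 69.36.
Deadweight loss = W^SO − W^NE = 34.12.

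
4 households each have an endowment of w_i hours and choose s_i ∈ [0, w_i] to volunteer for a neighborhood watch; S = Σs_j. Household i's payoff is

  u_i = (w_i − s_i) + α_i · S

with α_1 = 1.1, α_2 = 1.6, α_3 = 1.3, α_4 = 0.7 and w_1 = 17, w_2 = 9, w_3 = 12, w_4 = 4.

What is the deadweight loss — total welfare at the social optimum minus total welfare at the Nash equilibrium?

∂u_i/∂s_i = α_i − 1, so household i contributes w_i if α_i > 1, else 0.
α_i > 1 for i ∈ {1, 2, 3}; NE contributions (17, 9, 12, 0), S = 38.
W^NE = Σw_i − S^NE + (Σα_i)·S^NE = 42 + 3.7·38 = 182.6.
Planner: ∂(Σu_j)/∂s_i = Σα_j − 1 = 3.7 > 0, so everyone contributes w_i; S^SO = 42, W^SO = 42 + 3.7·42 = 197.4.
Deadweight loss = 14.8.

14.8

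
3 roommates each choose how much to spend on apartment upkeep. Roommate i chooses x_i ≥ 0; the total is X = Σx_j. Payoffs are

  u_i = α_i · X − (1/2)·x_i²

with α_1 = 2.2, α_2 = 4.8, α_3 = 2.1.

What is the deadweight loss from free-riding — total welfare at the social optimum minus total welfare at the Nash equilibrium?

57.55

Roommate i's FOC: ∂u_i/∂x_i = α_i − x_i = 0, so x_i* = α_i.
NE contributions = (2.2, 4.8, 2.1); X = 9.1.
W^NE = (Σα)·X − ½Σα_i² = 9.1² − ½·32.29 = 66.665.
Planner sets x_i = Σα_j = 9.1 for every i, so X^SO = 3·9.1 = 27.3.
W^SO = (Σα)·X^SO − ½·3·(Σα)² = (3/2)·9.1² = 124.215.
Deadweight loss = W^SO − W^NE = 57.55.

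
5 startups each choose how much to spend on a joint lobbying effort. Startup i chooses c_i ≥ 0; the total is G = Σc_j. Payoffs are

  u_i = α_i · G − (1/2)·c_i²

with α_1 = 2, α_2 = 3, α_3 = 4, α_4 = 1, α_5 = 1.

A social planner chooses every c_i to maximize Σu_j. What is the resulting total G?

55

Planner FOC: ∂(Σu_j)/∂c_i = (Σα_j) − c_i = 0, so c_i^SO = Σα_j = 11 for every i; G^SO = 55.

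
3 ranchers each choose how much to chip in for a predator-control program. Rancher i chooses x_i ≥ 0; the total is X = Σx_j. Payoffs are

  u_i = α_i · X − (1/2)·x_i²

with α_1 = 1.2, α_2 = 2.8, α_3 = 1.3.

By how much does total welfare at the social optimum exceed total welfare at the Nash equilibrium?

Rancher i's FOC: ∂u_i/∂x_i = α_i − x_i = 0, so x_i* = α_i.
NE contributions = (1.2, 2.8, 1.3); X = 5.3.
W^NE = (Σα)·X − ½Σα_i² = 5.3² − ½·10.97 = 22.605.
Planner sets x_i = Σα_j = 5.3 for every i, so X^SO = 3·5.3 = 15.9.
W^SO = (Σα)·X^SO − ½·3·(Σα)² = (3/2)·5.3² = 42.135.
Deadweight loss = W^SO − W^NE = 19.53.

19.53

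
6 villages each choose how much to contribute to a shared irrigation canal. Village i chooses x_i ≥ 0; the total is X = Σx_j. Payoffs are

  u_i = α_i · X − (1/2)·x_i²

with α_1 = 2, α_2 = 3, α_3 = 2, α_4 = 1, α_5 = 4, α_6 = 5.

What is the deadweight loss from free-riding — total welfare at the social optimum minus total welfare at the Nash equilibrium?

607.5

Village i's FOC: ∂u_i/∂x_i = α_i − x_i = 0, so x_i* = α_i.
NE contributions = (2, 3, 2, 1, 4, 5); X = 17.
W^NE = (Σα)·X − ½Σα_i² = 17² − ½·59 = 259.5.
Planner sets x_i = Σα_j = 17 for every i, so X^SO = 6·17 = 102.
W^SO = (Σα)·X^SO − ½·6·(Σα)² = (6/2)·17² = 867.
Deadweight loss = W^SO − W^NE = 607.5.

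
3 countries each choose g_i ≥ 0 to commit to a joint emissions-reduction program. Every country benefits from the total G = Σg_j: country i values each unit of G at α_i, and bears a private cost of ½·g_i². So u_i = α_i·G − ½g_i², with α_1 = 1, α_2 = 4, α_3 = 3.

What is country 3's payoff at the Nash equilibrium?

19.5

Country i's FOC: ∂u_i/∂g_i = α_i − g_i = 0, so g_i* = α_i.
NE contributions = (1, 4, 3); G = 8.
u_3 = α_3·G − ½·(g_3)² = 3·8 − ½·3² = 19.5.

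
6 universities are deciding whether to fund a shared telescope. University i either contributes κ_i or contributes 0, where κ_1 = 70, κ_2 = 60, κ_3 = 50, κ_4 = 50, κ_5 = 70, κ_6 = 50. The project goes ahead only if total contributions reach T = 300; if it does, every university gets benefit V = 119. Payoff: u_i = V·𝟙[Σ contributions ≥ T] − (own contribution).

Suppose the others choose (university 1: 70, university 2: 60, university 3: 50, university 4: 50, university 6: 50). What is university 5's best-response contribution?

70

Others' total = 280. Contributing 70 brings total to 350 ≥ 300: gain V − κ_5 = 49.
Best response: 70.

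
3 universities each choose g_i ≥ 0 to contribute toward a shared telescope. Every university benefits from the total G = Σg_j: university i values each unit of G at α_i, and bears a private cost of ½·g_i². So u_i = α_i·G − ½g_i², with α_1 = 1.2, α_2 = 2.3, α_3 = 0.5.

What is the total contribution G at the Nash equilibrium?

4

University i's FOC: ∂u_i/∂g_i = α_i − g_i = 0, so g_i* = α_i.
NE contributions = (1.2, 2.3, 0.5); G = 4.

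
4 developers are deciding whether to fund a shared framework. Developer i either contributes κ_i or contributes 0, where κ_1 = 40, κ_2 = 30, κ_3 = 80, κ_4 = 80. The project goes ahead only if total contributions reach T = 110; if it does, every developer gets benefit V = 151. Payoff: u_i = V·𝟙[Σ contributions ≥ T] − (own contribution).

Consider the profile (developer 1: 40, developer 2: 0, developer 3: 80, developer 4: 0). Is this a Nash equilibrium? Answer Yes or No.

Total = 120 ≥ 110: provided.
Developer 1 (pledges 40, payoff 111): dropping to 0 → total 80, payoff 0. No gain.
Developer 2 (pledges 0, payoff 151): pledging 30 → total 150, payoff 121. No gain.
Developer 3 (pledges 80, payoff 71): dropping to 0 → total 40, payoff 0. No gain.
Developer 4 (pledges 0, payoff 151): pledging 80 → total 200, payoff 71. No gain.

Yes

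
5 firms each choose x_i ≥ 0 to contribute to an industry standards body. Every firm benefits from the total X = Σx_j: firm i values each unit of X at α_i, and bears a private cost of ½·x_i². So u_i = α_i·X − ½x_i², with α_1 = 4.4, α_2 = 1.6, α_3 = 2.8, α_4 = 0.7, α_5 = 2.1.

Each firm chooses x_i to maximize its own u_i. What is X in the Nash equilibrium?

11.6

Firm i's FOC: ∂u_i/∂x_i = α_i − x_i = 0, so x_i* = α_i.
NE contributions = (4.4, 1.6, 2.8, 0.7, 2.1); X = 11.6.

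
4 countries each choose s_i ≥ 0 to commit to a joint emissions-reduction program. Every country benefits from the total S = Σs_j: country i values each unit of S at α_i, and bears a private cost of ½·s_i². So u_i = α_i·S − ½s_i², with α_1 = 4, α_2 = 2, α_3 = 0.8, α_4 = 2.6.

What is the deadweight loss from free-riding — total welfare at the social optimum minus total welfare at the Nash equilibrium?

Country i's FOC: ∂u_i/∂s_i = α_i − s_i = 0, so s_i* = α_i.
NE contributions = (4, 2, 0.8, 2.6); S = 9.4.
W^NE = (Σα)·S − ½Σα_i² = 9.4² − ½·27.4 = 74.66.
Planner sets s_i = Σα_j = 9.4 for every i, so S^SO = 4·9.4 = 37.6.
W^SO = (Σα)·S^SO − ½·4·(Σα)² = (4/2)·9.4² = 176.72.
Deadweight loss = W^SO − W^NE = 102.06.

102.06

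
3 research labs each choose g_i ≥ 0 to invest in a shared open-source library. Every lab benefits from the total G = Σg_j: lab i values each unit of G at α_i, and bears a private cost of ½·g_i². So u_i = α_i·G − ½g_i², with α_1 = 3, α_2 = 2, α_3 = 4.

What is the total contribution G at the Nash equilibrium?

9

Lab i's FOC: ∂u_i/∂g_i = α_i − g_i = 0, so g_i* = α_i.
NE contributions = (3, 2, 4); G = 9.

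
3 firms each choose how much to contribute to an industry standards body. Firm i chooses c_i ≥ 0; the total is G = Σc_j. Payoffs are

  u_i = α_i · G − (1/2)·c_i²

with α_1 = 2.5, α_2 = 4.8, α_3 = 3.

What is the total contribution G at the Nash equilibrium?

10.3

Firm i's FOC: ∂u_i/∂c_i = α_i − c_i = 0, so c_i* = α_i.
NE contributions = (2.5, 4.8, 3); G = 10.3.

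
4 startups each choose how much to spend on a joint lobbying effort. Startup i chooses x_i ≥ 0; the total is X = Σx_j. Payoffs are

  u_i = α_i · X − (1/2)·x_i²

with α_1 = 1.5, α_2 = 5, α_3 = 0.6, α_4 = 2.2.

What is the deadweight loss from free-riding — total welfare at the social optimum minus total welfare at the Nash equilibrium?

102.715

Startup i's FOC: ∂u_i/∂x_i = α_i − x_i = 0, so x_i* = α_i.
NE contributions = (1.5, 5, 0.6, 2.2); X = 9.3.
W^NE = (Σα)·X − ½Σα_i² = 9.3² − ½·32.45 = 70.265.
Planner sets x_i = Σα_j = 9.3 for every i, so X^SO = 4·9.3 = 37.2.
W^SO = (Σα)·X^SO − ½·4·(Σα)² = (4/2)·9.3² = 172.98.
Deadweight loss = W^SO − W^NE = 102.715.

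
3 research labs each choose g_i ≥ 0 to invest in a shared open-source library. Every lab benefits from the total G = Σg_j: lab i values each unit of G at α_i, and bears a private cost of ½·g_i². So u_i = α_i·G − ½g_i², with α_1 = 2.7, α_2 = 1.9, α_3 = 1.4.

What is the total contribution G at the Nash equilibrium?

Lab i's FOC: ∂u_i/∂g_i = α_i − g_i = 0, so g_i* = α_i.
NE contributions = (2.7, 1.9, 1.4); G = 6.

6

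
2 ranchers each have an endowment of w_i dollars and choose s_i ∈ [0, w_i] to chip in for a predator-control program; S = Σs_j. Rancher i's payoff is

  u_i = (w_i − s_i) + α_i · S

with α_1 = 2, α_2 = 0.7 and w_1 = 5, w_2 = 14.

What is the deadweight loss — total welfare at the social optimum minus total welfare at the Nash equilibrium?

23.8

∂u_i/∂s_i = α_i − 1, so rancher i contributes w_i if α_i > 1, else 0.
α_i > 1 for i ∈ {1}; NE contributions (5, 0), S = 5.
W^NE = Σw_i − S^NE + (Σα_i)·S^NE = 19 + 1.7·5 = 27.5.
Planner: ∂(Σu_j)/∂s_i = Σα_j − 1 = 1.7 > 0, so everyone contributes w_i; S^SO = 19, W^SO = 19 + 1.7·19 = 51.3.
Deadweight loss = 23.8.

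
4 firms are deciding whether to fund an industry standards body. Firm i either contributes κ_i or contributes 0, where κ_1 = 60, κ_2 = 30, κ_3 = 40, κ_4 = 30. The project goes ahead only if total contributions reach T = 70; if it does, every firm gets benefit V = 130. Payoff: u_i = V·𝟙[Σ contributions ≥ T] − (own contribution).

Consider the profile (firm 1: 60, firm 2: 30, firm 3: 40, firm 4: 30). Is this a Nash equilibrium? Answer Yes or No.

Total = 160 ≥ 70: provided.
Firm 1 (pledges 60, payoff 70): dropping to 0 → total 100, payoff 130. Profitable deviation.

No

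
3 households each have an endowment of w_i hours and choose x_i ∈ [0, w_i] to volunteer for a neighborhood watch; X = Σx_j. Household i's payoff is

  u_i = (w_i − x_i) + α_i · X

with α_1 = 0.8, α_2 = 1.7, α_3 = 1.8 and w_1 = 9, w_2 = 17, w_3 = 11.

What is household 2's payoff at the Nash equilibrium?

47.6

∂u_i/∂x_i = α_i − 1, so household i contributes w_i if α_i > 1, else 0.
α_i > 1 for i ∈ {2, 3}; NE contributions (0, 17, 11), X = 28.
u_2 = (17 − 17) + 1.7·28 = 47.6.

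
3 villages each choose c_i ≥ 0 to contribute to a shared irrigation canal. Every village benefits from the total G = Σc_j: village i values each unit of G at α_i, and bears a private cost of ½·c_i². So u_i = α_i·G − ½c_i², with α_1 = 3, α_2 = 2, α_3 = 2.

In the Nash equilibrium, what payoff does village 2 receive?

Village i's FOC: ∂u_i/∂c_i = α_i − c_i = 0, so c_i* = α_i.
NE contributions = (3, 2, 2); G = 7.
u_2 = α_2·G − ½·(c_2)² = 2·7 − ½·2² = 12.

12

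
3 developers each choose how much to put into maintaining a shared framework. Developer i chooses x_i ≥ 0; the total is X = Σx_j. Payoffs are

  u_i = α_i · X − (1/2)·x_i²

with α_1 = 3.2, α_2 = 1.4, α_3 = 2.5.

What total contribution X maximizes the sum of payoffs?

21.3

Planner FOC: ∂(Σu_j)/∂x_i = (Σα_j) − x_i = 0, so x_i^SO = Σα_j = 7.1 for every i; X^SO = 21.3.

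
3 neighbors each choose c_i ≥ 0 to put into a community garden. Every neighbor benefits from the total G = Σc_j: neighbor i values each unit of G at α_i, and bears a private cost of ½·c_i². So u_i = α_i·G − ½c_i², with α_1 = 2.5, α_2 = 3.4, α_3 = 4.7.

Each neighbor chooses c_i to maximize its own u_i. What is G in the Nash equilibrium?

Neighbor i's FOC: ∂u_i/∂c_i = α_i − c_i = 0, so c_i* = α_i.
NE contributions = (2.5, 3.4, 4.7); G = 10.6.

10.6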